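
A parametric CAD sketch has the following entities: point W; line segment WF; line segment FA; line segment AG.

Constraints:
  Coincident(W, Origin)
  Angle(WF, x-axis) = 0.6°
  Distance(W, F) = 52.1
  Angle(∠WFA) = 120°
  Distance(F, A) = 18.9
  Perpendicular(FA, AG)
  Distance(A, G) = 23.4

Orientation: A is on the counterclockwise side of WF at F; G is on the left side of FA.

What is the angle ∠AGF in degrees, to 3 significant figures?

38.9°

∠WFA = 120.0°, so FA runs at 0.6° + (180° − 120.0°) = 60.6° from the x-axis; with |FA| = 18.9, A = F + 18.9·(cos 60.6°, sin 60.6°) = (61.4, 17.0). The perpendicularity gives AG at right angles to FA; with |AG| = 23.4 on the left of FA, G = A + 23.4·(-0.871, 0.491) = (41.0, 28.5). Then cos ∠AGF = GA·GF / (|GA||GF|), giving 38.9°.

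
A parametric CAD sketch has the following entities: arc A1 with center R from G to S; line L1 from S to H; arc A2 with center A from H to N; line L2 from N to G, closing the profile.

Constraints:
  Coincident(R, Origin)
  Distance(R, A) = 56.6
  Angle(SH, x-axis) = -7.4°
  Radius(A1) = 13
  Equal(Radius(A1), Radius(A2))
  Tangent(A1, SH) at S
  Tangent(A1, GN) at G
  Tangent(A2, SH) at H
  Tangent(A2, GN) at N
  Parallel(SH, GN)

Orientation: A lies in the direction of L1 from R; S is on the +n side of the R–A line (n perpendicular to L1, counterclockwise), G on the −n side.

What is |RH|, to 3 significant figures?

58.1

The slot axis is L1's direction at -7.4°, so u = (cos -7.4°, sin -7.4°) = (0.992, -0.129) and n = (−sin -7.4°, cos -7.4°) = (0.129, 0.992). R is at the origin and A lies 56.6 along u from R, so A = 56.6·u = (56.1, -7.29). Tangency of A1 to both parallel lines with radius 13.0 puts S and G at R ± 13.0·n: S = (1.67, 12.9), G = (-1.67, -12.9). Equal radii place H and N the same way about A: H = A + 13.0·n = (57.8, 5.60), N = A − 13.0·n = (54.5, -20.2). Then |RH| = |H − R| = 58.1.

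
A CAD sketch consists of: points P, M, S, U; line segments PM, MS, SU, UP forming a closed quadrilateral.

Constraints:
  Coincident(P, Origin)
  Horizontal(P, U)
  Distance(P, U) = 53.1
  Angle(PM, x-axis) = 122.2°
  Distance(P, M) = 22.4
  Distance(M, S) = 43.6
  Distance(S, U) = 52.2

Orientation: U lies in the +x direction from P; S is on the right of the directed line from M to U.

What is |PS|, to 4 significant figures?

21.74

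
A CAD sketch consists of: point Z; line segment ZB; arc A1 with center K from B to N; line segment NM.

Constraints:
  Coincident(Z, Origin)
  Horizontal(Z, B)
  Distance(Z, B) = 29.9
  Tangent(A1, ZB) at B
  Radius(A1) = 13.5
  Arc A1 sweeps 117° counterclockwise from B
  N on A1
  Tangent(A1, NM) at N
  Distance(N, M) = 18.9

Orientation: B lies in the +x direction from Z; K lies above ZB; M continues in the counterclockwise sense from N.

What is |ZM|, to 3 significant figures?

49.4

Z is at the origin; Z and B share the same y with |ZB| = 29.9 and B on the +x side, so B = (29.9, 0.00). Tangency of A1 to ZB means the radius KB is perpendicular to ZB, so K = B + (0, 13.5) = (29.9, 13.5). On A1, B sits at bearing -90° from K; a 117° counterclockwise sweep puts N at bearing 27°, so N = K + 13.5·(cos 27°, sin 27°) = (41.9, 19.6). Since A1 is tangent to NM there, KN ⟂ NM, so NM runs along (−sin 27°, cos 27°); with |NM| = 18.9, M = (33.3, 36.5). Then |ZM| = |M − Z| = 49.4.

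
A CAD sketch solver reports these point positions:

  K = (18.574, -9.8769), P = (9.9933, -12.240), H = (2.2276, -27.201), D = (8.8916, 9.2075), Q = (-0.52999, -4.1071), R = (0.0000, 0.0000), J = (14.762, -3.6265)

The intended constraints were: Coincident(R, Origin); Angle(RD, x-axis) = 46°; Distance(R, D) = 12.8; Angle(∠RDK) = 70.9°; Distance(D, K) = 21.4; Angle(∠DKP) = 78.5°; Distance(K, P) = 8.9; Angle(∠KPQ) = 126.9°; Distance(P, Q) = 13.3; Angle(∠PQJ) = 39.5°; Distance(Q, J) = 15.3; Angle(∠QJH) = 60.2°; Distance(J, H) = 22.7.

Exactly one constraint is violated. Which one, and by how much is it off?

Distance(J, H) = 22.7 — off by 4.00.

R = (0.00, 0.00) ✓; RD at 46.00° ✓; |RD| = 12.80 ✓; ∠RDK = 70.90° ✓; |DK| = 21.40 ✓; ∠DKP = 78.50° ✓; |KP| = 8.900 ✓; ∠KPQ = 126.9° ✓; |PQ| = 13.30 ✓; ∠PQJ = 39.50° ✓; |QJ| = 15.30 ✓; ∠QJH = 60.20° ✓; |JH| = 26.70 ✗.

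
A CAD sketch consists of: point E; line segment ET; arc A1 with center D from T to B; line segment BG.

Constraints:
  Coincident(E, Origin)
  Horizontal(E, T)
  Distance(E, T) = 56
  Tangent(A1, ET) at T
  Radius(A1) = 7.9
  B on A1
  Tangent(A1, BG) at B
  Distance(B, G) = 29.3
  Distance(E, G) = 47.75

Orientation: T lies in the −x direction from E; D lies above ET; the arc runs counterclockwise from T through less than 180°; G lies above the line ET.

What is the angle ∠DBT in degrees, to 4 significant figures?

57.67°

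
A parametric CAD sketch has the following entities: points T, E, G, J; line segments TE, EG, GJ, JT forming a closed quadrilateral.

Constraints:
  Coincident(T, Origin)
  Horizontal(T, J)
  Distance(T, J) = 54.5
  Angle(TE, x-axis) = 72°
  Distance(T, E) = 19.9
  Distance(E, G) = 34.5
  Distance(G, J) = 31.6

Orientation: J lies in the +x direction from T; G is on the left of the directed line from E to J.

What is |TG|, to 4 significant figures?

48.29

Checks: |EG| = 34.50 ✓; |GJ| = 31.60 ✓.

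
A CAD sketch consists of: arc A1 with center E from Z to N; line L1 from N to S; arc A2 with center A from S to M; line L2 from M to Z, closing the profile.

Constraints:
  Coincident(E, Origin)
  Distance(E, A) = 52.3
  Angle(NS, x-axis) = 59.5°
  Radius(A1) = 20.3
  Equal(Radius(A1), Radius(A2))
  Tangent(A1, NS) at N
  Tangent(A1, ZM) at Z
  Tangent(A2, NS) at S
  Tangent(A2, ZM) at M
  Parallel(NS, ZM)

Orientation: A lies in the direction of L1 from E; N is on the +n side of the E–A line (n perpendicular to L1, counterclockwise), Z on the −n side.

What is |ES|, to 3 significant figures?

56.1

Tangency of A1 to both parallel lines with radius 20.3 puts N and Z at E ± 20.3·n: N = (-17.5, 10.3), Z = (17.5, -10.3). Equal radii place S and M the same way about A: S = A + 20.3·n = (9.05, 55.4), M = A − 20.3·n = (44.0, 34.8). Then |ES| = |S − E| = 56.1.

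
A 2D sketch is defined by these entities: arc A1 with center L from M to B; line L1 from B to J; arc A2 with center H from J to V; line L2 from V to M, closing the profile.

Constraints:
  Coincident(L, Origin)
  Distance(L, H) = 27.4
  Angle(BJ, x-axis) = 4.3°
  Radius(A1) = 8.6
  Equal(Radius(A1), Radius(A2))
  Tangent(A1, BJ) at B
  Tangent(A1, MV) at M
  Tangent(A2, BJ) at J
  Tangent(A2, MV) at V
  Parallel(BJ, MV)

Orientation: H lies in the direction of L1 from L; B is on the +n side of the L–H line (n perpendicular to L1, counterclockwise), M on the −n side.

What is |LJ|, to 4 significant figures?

28.72

Tangency of A1 to both parallel lines with radius 8.6 puts B and M at L ± 8.6·n: B = (-0.6448, 8.576), M = (0.6448, -8.576). Equal radii place J and V the same way about H: J = H + 8.6·n = (26.68, 10.63), V = H − 8.6·n = (27.97, -6.521). Then |LJ| = |J − L| = 28.72.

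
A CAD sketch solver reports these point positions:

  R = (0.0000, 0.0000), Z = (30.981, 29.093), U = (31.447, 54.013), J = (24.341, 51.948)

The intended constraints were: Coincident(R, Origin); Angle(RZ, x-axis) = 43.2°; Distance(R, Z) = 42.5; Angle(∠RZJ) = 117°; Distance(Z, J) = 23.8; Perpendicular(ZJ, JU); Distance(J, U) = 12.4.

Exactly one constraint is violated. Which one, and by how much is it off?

Distance(J, U) = 12.4 — off by 5.00.

R = (0.00, 0.00) ✓; RZ at 43.20° ✓; |RZ| = 42.50 ✓; ∠RZJ = 117.0° ✓; |ZJ| = 23.80 ✓; ∠(ZJ, JU) = 90.00° ✓; |JU| = 7.400 ✗.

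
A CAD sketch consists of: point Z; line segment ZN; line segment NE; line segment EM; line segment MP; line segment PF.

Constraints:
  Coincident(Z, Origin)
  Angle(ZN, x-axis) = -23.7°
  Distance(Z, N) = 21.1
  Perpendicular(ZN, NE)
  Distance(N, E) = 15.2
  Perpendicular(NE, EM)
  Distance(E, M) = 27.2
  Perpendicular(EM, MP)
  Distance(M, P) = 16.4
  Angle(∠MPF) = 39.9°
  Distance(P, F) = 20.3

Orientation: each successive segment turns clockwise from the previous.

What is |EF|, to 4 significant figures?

14.20

Z is at the origin; ZN runs at -23.7° with length 21.1, so N = (19.32, -8.481). The perpendicularity gives NE at right angles to ZN, so NE runs at -113.7°; with |NE| = 15.2, E = (13.21, -22.40). NE ⟂ EM, so EM runs at 156.3°; with |EM| = 27.2, M = (-11.70, -11.47). EM ⟂ MP, so MP runs at 66.30°; with |MP| = 16.4, P = (-5.103, 3.551). ∠MPF = 39.9° gives PF at -73.80° from the x-axis; with |PF| = 20.3, F = (0.5603, -15.94). Then |EF| = |F − E| = 14.20.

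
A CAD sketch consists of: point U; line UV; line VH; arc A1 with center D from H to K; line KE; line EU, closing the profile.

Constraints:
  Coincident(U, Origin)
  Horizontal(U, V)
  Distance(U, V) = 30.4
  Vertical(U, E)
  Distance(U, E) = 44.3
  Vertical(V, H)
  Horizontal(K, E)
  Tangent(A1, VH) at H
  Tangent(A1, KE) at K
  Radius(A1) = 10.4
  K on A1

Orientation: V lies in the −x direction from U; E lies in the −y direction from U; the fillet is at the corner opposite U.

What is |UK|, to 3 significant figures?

48.6

U is at the origin; UV is horizontal with |UV| = 30.4 and V on the −x side, so V = (-30.4, 0.00). U and E share the same x with |UE| = 44.3 and E on the −y side, so E = (0.00, -44.3). The virtual corner opposite U is at (-30.4, -44.3). The tangent condition forces DH to be normal to VH and tangency of A1 to KE means the radius DK is perpendicular to KE, with radius 10.4, so the center D sits 10.4 in from both sides at D = (-20.0, -33.9). That places the tangent points at H = (-30.4, -33.9) on VH and K = (-20.0, -44.3) on KE. Then |UK| = |K − U| = 48.6.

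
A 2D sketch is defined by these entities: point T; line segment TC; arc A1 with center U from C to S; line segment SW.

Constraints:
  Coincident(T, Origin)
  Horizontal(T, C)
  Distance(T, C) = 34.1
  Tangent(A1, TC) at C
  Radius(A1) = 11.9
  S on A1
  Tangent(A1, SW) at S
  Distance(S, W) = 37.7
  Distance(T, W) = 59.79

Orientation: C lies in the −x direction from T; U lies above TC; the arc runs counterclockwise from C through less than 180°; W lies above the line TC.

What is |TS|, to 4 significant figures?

26.76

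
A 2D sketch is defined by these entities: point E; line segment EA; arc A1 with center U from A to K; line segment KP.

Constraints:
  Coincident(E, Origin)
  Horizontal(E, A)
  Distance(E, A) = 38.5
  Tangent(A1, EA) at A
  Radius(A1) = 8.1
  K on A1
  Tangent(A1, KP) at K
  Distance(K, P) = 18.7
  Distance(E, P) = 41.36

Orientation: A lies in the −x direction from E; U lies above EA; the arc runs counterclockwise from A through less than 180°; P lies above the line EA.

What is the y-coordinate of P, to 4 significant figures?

27.13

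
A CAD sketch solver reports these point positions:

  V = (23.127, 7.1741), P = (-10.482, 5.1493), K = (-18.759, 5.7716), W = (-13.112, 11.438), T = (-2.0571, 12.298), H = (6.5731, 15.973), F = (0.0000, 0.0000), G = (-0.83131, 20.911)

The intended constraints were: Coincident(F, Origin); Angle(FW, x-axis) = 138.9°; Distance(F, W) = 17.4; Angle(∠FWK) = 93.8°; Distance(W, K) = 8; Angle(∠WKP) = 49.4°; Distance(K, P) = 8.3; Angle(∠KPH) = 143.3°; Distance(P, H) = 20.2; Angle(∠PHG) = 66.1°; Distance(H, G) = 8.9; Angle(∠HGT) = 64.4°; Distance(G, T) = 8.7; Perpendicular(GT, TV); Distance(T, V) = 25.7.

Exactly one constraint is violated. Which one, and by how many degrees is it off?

Perpendicular(GT, TV) — off by 3.40°.

F = (0.00, 0.00) ✓; FW at 138.9° ✓; |FW| = 17.40 ✓; ∠FWK = 93.80° ✓; |WK| = 8.000 ✓; ∠WKP = 49.40° ✓; |KP| = 8.300 ✓; ∠KPH = 143.3° ✓; |PH| = 20.20 ✓; ∠PHG = 66.10° ✓; |HG| = 8.900 ✓; ∠HGT = 64.40° ✓; |GT| = 8.700 ✓; ∠(GT, TV) = 86.60° ✗; |TV| = 25.70 ✓.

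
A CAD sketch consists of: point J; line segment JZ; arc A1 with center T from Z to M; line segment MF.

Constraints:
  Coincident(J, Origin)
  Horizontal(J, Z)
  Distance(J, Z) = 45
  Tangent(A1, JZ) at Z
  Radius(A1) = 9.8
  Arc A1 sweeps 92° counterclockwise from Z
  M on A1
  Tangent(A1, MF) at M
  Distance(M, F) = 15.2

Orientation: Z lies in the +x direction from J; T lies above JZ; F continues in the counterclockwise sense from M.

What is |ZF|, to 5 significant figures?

26.973

J is at the origin; J and Z share the same y with |JZ| = 45.0 and Z on the +x side, so Z = (45.000, 0.0000). Tangency of A1 to JZ means the radius TZ is perpendicular to JZ, so T = Z + (0, 9.8) = (45.000, 9.8000). On A1, Z sits at bearing -90° from T; a 92° counterclockwise sweep puts M at bearing 2°, so M = T + 9.8·(cos 2°, sin 2°) = (54.794, 10.142). The tangent condition forces TM to be normal to MF, so MF runs along (−sin 2°, cos 2°); with |MF| = 15.2, F = (54.264, 25.333). Then |ZF| = |F − Z| = 26.973.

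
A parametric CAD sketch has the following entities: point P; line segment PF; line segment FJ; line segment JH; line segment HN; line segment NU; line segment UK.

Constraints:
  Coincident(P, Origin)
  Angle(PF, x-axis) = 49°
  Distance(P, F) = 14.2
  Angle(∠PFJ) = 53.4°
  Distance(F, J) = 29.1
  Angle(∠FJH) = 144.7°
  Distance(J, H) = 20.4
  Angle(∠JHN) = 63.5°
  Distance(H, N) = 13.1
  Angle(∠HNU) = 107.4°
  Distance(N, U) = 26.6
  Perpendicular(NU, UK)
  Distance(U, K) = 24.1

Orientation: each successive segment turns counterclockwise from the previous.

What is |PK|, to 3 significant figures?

37.6

∠HNU = 107.4° gives NU at 40.0° from the x-axis; with |NU| = 26.6, U = (-5.79, 12.5). NU is perpendicular to UK, so UK runs at 130°; with |UK| = 24.1, K = (-21.3, 31.0). Then |PK| = |K − P| = 37.6.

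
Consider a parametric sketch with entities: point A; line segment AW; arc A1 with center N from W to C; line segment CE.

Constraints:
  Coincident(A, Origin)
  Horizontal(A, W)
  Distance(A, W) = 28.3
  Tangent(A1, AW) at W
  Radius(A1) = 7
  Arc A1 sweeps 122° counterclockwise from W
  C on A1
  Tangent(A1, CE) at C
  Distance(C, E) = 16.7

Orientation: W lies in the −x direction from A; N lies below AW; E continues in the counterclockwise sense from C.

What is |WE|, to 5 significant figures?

25.042

A is at the origin; AW is horizontal with |AW| = 28.3 and W on the −x side, so W = (-28.300, 0.0000). Tangency of A1 to AW means the radius NW is perpendicular to AW, so N = W + (0, -7) = (-28.300, -7.0000). On A1, W sits at bearing 90° from N; a 122° counterclockwise sweep puts C at bearing 212°, so C = N + 7.0·(cos 212°, sin 212°) = (-34.236, -10.709). A1 meets CE tangentially, so NC is at right angles to CE, so CE runs along (−sin 212°, cos 212°); with |CE| = 16.7, E = (-25.387, -24.872). Then |WE| = |E − W| = 25.042.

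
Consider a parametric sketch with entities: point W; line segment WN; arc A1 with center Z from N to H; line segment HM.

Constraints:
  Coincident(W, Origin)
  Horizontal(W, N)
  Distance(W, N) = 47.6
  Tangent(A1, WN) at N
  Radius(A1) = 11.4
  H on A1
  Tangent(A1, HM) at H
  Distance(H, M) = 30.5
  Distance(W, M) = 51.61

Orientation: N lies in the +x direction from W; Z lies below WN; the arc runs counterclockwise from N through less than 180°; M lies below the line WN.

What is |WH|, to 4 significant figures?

37.63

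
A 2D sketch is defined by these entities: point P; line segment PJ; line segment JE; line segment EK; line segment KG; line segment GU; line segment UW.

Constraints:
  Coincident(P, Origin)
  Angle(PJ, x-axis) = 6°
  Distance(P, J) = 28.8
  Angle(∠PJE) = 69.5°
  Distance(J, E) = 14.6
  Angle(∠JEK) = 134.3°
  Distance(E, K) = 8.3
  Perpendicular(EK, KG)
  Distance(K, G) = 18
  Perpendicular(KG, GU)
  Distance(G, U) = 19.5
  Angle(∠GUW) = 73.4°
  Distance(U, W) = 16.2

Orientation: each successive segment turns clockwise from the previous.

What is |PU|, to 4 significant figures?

27.66

P is at the origin; PJ runs at 6.0° with length 28.8, so J = (28.64, 3.010). ∠PJE = 69.5° gives JE at -104.5° from the x-axis; with |JE| = 14.6, E = (24.99, -11.12). ∠JEK = 134.3° gives EK at -150.2° from the x-axis; with |EK| = 8.3, K = (17.78, -15.25). EK ⟂ KG, so KG runs at 119.8°; with |KG| = 18.0, G = (8.839, 0.3704). KG is perpendicular to GU, so GU runs at 29.80°; with |GU| = 19.5, U = (25.76, 10.06). Then |PU| = |U − P| = 27.66.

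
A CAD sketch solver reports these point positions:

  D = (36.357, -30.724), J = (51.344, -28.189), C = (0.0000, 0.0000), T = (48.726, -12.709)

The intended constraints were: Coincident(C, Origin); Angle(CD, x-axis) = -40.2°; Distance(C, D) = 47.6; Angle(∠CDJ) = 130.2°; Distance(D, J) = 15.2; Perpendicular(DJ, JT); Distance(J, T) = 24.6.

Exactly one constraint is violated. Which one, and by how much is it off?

Distance(J, T) = 24.6 — off by 8.90.

C = (0.00, 0.00) ✓; CD at -40.20° ✓; |CD| = 47.60 ✓; ∠CDJ = 130.2° ✓; |DJ| = 15.20 ✓; ∠(DJ, JT) = 90.00° ✓; |JT| = 15.70 ✗.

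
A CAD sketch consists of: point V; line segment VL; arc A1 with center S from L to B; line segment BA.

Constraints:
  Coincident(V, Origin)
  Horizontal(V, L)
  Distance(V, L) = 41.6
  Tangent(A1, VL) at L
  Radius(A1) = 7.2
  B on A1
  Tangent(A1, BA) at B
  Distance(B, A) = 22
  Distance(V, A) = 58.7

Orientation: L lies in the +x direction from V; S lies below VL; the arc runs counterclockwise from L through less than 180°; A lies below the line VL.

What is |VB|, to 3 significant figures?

38.4

Checks: ∠(SL, LV) = 90.00° ✓; |SL| = 7.200 ✓; |SB| = 7.200 ✓; ∠(SB, BA) = 90.00° ✓; |BA| = 22.00 ✓; |VA| = 58.70 ✓.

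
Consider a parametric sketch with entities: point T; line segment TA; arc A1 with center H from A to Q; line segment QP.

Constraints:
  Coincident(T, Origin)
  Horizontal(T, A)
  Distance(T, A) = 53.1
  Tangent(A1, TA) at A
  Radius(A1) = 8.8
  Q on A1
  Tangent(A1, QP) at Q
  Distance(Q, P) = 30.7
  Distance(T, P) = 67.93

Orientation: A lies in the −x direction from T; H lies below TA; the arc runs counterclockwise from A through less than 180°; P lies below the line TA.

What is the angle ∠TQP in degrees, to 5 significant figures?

86.313°

T is at the origin; TA is horizontal with |TA| = 53.1 and A on the −x side, so A = (-53.100, 0.0000). Tangency of A1 to TA means the radius HA is perpendicular to TA, so H = A + (0, -8.8) = (-53.100, -8.8000). Since HQ ⟂ QP (tangency), |HP| = √(8.8² + 30.7²) = 31.936 regardless of where Q sits on A1. So P lies on both circle(T, 67.93) and circle(H, 31.936); the below-TA intersection is P = (-54.379, -40.711). Q is the foot of the tangent from P: Q = (-61.650, -10.884).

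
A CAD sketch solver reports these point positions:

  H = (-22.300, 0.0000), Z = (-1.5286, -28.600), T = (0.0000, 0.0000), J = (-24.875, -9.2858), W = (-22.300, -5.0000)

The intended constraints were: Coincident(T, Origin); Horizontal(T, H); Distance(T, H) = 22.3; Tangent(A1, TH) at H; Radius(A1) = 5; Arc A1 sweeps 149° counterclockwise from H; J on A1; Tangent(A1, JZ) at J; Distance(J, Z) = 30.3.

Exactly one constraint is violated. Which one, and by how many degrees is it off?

Tangent(A1, JZ) at J — off by 8.60°.

T = (0.00, 0.00) ✓; T.y = 0.00, H.y = 0.00 ✓; |TH| = 22.30 ✓; ∠(WH, HT) = 90.00° ✓; |WH| = 5.000 ✓; bearing(W→J) − bearing(W→H) = 149.0° ✓; |WJ| = 5.000 ✓; ∠(WJ, JZ) = 98.60° ✗; |JZ| = 30.30 ✓.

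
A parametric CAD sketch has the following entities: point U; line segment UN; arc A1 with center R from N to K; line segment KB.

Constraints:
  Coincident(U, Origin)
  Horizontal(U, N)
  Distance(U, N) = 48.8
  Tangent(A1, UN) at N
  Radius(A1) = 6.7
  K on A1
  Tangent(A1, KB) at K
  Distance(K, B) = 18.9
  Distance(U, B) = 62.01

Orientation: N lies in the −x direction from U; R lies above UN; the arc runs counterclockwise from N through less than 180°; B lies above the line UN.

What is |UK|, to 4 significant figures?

45.29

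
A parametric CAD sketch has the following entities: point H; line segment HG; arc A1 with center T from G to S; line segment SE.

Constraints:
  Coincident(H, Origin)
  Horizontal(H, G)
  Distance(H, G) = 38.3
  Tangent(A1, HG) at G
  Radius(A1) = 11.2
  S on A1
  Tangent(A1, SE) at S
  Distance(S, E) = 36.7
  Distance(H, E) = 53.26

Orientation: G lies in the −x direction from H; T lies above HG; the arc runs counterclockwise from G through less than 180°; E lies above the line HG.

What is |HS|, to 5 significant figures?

29.082

Checks: |TS| = 11.20 ✓; ∠(TS, SE) = 90.00° ✓; |SE| = 36.70 ✓; |HE| = 53.26 ✓.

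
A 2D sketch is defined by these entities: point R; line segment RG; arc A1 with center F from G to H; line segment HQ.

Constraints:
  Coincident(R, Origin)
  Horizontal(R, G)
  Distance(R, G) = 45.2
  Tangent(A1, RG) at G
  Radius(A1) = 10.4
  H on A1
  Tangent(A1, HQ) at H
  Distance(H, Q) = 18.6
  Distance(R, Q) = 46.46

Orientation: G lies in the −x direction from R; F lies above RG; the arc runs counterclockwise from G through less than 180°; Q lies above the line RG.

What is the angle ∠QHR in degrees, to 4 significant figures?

110.7°

R is at the origin; R and G share the same y with |RG| = 45.2 and G on the −x side, so G = (-45.20, 0.000). A1 meets RG tangentially, so FG is at right angles to RG, so F = G + (0, 10.4) = (-45.20, 10.40). Since FH ⟂ HQ (tangency), |FQ| = √(10.4² + 18.6²) = 21.31 regardless of where H sits on A1. So Q lies on both circle(R, 46.46) and circle(F, 21.31); the above-RG intersection is Q = (-35.85, 29.55). H is the foot of the tangent from Q: H = (-34.82, 10.98).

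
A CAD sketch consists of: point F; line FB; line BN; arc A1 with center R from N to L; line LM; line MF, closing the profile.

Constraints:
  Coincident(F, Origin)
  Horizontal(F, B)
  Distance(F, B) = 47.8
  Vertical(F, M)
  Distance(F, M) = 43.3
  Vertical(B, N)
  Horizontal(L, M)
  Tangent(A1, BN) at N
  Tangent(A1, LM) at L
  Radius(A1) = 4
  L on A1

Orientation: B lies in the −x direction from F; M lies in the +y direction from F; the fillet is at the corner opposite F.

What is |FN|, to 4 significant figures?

61.88

The virtual corner opposite F is at (-47.80, 43.30). Tangency of A1 to BN means the radius RN is perpendicular to BN and A1 meets LM tangentially, so RL is at right angles to LM, with radius 4.0, so the center R sits 4.0 in from both sides at R = (-43.80, 39.30). That places the tangent points at N = (-47.80, 39.30) on BN and L = (-43.80, 43.30) on LM. Then |FN| = |N − F| = 61.88.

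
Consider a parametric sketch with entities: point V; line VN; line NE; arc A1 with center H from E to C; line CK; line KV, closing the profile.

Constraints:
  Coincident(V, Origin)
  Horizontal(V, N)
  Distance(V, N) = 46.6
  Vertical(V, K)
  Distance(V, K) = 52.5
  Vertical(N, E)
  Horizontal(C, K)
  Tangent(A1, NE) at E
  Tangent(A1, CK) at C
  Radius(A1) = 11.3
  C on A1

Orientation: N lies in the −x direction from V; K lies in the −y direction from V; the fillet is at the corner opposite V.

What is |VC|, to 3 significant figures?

63.3

V is at the origin; V and N share the same y with |VN| = 46.6 and N on the −x side, so N = (-46.6, 0.00). VK is vertical with |VK| = 52.5 and K on the −y side, so K = (0.00, -52.5). The virtual corner opposite V is at (-46.6, -52.5). A1 meets NE tangentially, so HE is at right angles to NE and tangency of A1 to CK means the radius HC is perpendicular to CK, with radius 11.3, so the center H sits 11.3 in from both sides at H = (-35.3, -41.2). That places the tangent points at E = (-46.6, -41.2) on NE and C = (-35.3, -52.5) on CK. Then |VC| = |C − V| = 63.3.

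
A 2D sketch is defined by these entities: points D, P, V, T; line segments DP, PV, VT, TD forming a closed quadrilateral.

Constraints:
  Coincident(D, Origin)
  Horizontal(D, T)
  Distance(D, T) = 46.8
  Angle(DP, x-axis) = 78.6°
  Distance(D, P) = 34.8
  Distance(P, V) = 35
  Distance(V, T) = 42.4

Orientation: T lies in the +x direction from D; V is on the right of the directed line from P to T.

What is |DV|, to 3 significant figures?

4.48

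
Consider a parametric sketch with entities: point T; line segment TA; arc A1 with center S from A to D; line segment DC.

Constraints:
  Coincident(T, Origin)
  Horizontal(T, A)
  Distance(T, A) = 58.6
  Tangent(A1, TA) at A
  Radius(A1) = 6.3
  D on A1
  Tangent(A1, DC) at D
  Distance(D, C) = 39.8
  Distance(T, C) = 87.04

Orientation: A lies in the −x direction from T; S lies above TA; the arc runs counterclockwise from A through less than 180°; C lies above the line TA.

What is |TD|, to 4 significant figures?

54.30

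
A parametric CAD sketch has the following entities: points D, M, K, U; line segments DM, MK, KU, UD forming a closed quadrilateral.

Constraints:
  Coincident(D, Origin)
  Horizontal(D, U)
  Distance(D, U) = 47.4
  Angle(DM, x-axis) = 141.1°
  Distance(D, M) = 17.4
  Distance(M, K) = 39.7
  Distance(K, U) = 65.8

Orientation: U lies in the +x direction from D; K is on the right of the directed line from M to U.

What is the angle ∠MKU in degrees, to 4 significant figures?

66.63°

Checks: |MK| = 39.70 ✓; |KU| = 65.80 ✓.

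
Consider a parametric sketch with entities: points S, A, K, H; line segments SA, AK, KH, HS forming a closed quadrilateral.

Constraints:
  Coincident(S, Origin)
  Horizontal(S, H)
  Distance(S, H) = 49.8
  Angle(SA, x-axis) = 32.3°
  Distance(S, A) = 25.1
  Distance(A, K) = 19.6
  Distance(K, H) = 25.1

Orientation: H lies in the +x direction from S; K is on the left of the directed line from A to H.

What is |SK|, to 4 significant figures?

44.66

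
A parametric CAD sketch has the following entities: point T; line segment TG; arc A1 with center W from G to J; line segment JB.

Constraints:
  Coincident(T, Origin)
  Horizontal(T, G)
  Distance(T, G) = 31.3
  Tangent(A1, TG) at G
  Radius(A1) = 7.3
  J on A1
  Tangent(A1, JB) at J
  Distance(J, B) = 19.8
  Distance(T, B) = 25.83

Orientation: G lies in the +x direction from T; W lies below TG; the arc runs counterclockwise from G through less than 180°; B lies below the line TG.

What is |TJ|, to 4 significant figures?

25.23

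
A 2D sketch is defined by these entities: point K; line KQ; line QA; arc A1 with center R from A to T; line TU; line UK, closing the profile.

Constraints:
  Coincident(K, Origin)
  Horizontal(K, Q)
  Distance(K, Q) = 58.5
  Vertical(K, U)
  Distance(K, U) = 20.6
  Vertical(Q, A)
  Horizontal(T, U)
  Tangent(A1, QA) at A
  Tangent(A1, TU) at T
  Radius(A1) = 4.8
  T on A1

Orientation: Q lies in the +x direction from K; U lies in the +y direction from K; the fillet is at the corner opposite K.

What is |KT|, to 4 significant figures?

57.52

K is at the origin; K and Q share the same y with |KQ| = 58.5 and Q on the +x side, so Q = (58.50, 0.000). KU is vertical with |KU| = 20.6 and U on the +y side, so U = (0.000, 20.60). The virtual corner opposite K is at (58.50, 20.60). The tangent condition forces RA to be normal to QA and A1 meets TU tangentially, so RT is at right angles to TU, with radius 4.8, so the center R sits 4.8 in from both sides at R = (53.70, 15.80). That places the tangent points at A = (58.50, 15.80) on QA and T = (53.70, 20.60) on TU. Then |KT| = |T − K| = 57.52.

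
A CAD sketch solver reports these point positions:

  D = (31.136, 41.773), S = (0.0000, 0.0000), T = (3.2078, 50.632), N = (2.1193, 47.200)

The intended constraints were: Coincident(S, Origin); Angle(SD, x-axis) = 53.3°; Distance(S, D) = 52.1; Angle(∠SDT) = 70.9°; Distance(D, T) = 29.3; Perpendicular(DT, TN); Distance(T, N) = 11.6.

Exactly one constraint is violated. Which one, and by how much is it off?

Distance(T, N) = 11.6 — off by 8.00.

S = (0.00, 0.00) ✓; SD at 53.30° ✓; |SD| = 52.10 ✓; ∠SDT = 70.90° ✓; |DT| = 29.30 ✓; ∠(DT, TN) = 90.00° ✓; |TN| = 3.600 ✗.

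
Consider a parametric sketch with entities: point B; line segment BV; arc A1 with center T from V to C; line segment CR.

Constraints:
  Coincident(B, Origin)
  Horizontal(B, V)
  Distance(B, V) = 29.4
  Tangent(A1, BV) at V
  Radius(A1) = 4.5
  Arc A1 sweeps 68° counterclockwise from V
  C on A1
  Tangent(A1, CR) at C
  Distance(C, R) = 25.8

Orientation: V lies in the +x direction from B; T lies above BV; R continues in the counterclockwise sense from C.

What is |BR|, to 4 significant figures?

50.84

B is at the origin; B and V share the same y with |BV| = 29.4 and V on the +x side, so V = (29.40, 0.000). The tangent condition forces TV to be normal to BV, so T = V + (0, 4.5) = (29.40, 4.500). On A1, V sits at bearing -90° from T; a 68° counterclockwise sweep puts C at bearing -22°, so C = T + 4.5·(cos -22°, sin -22°) = (33.57, 2.814). Since A1 is tangent to CR there, TC ⟂ CR, so CR runs along (−sin -22°, cos -22°); with |CR| = 25.8, R = (43.24, 26.74). Then |BR| = |R − B| = 50.84.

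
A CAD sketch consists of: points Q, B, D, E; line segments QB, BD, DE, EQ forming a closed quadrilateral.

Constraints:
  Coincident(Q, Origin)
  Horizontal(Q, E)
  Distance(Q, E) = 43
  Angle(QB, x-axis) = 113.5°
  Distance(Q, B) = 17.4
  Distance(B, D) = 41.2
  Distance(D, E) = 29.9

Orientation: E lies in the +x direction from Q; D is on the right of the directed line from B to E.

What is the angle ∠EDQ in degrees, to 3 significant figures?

104°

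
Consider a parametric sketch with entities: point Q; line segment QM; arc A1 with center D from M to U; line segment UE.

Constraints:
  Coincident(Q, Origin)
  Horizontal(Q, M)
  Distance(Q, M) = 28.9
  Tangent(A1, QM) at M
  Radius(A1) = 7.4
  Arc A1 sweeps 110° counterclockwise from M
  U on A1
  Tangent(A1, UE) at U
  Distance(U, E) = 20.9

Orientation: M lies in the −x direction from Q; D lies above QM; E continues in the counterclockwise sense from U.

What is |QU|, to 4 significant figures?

24.09

A1 meets QM tangentially, so DM is at right angles to QM, so D = M + (0, 7.4) = (-28.90, 7.400). On A1, M sits at bearing -90° from D; a 110° counterclockwise sweep puts U at bearing 20°, so U = D + 7.4·(cos 20°, sin 20°) = (-21.95, 9.931). Then |QU| = |U − Q| = 24.09.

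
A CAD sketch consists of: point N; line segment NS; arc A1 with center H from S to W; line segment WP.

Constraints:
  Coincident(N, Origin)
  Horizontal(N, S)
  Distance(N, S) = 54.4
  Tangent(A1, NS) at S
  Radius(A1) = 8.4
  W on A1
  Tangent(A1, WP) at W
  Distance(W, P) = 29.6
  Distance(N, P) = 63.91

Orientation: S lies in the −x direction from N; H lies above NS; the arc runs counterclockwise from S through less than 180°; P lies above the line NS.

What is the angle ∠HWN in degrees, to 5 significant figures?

159.23°

Checks: |HW| = 8.400 ✓; ∠(HW, WP) = 90.00° ✓; |WP| = 29.60 ✓; |NP| = 63.91 ✓.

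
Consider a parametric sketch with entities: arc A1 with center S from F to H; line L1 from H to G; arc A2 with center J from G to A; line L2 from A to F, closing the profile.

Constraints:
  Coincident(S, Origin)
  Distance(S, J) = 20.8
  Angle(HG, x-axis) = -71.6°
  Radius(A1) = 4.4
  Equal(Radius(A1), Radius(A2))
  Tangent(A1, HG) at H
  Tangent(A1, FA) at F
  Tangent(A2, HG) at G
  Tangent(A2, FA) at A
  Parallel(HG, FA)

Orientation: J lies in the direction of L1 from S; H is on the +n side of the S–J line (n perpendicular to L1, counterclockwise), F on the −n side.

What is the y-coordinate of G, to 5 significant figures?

-18.348

The slot axis is L1's direction at -71.6°, so u = (cos -71.6°, sin -71.6°) = (0.31565, -0.94888) and n = (−sin -71.6°, cos -71.6°) = (0.94888, 0.31565). S is at the origin and J lies 20.8 along u from S, so J = 20.8·u = (6.5655, -19.737). Tangency of A1 to both parallel lines with radius 4.4 puts H and F at S ± 4.4·n: H = (4.1751, 1.3889), F = (-4.1751, -1.3889). Equal radii place G and A the same way about J: G = J + 4.4·n = (10.741, -18.348), A = J − 4.4·n = (2.3904, -21.125). So G.y = -18.348.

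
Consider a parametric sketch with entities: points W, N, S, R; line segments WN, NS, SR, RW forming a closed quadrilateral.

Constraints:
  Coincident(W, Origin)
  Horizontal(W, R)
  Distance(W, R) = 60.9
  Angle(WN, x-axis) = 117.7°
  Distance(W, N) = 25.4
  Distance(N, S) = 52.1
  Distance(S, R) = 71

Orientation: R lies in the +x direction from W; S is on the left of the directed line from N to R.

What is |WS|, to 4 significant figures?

65.04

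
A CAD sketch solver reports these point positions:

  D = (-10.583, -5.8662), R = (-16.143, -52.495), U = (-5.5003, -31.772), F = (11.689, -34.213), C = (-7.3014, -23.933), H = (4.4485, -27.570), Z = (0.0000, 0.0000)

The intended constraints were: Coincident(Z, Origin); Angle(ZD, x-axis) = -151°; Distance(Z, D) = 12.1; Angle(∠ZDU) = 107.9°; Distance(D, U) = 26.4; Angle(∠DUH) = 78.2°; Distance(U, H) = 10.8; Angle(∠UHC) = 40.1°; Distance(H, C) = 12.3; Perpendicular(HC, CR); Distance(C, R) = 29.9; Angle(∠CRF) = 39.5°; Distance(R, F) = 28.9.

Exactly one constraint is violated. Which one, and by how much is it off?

Distance(R, F) = 28.9 — off by 4.40.

Z = (0.00, 0.00) ✓; ZD at -151.0° ✓; |ZD| = 12.10 ✓; ∠ZDU = 107.9° ✓; |DU| = 26.40 ✓; ∠DUH = 78.20° ✓; |UH| = 10.80 ✓; ∠UHC = 40.10° ✓; |HC| = 12.30 ✓; ∠(HC, CR) = 90.00° ✓; |CR| = 29.90 ✓; ∠CRF = 39.50° ✓; |RF| = 33.30 ✗.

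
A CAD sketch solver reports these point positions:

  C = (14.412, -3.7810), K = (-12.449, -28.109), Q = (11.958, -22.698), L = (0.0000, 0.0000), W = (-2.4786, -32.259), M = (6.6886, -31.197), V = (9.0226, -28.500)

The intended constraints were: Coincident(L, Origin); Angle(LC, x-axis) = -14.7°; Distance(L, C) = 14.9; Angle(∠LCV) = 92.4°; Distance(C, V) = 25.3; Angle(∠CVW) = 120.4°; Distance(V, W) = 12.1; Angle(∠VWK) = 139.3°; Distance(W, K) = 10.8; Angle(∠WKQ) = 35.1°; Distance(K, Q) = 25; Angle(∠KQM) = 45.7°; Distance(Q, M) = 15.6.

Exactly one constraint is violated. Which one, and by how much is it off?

Distance(Q, M) = 15.6 — off by 5.60.

L = (0.00, 0.00) ✓; LC at -14.70° ✓; |LC| = 14.90 ✓; ∠LCV = 92.40° ✓; |CV| = 25.30 ✓; ∠CVW = 120.4° ✓; |VW| = 12.10 ✓; ∠VWK = 139.3° ✓; |WK| = 10.80 ✓; ∠WKQ = 35.10° ✓; |KQ| = 25.00 ✓; ∠KQM = 45.70° ✓; |QM| = 10.00 ✗.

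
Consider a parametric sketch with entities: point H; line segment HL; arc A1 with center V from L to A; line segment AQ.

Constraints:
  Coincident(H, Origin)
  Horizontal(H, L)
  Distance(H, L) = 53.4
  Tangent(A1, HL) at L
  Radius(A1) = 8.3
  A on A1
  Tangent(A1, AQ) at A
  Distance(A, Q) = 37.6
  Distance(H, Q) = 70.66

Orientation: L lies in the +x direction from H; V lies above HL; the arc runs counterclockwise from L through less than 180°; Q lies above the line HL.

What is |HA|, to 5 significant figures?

62.321

H is at the origin; HL is horizontal with |HL| = 53.4 and L on the +x side, so L = (53.400, 0.0000). Tangency of A1 to HL means the radius VL is perpendicular to HL, so V = L + (0, 8.3) = (53.400, 8.3000). Since VA ⟂ AQ (tangency), |VQ| = √(8.3² + 37.6²) = 38.505 regardless of where A sits on A1. So Q lies on both circle(H, 70.66) and circle(V, 38.505); the above-HL intersection is Q = (52.937, 46.802). A is the foot of the tangent from Q: A = (61.483, 10.186).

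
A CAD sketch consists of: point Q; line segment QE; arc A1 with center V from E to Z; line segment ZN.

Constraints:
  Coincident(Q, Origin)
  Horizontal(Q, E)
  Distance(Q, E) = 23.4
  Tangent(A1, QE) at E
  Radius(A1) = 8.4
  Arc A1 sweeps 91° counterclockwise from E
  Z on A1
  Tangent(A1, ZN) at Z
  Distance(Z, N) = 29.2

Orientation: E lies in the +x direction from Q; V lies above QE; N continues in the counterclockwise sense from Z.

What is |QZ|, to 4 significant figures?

32.93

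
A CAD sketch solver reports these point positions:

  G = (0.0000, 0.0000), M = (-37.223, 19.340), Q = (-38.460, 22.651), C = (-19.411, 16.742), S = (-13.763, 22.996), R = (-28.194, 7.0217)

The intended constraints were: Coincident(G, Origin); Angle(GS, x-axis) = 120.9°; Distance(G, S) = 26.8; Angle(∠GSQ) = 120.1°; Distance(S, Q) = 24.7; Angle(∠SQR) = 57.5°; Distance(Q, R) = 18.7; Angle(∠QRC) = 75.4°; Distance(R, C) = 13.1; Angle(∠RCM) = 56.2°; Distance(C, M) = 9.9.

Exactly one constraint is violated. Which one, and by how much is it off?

Distance(C, M) = 9.9 — off by 8.10.

G = (0.00, 0.00) ✓; GS at 120.9° ✓; |GS| = 26.80 ✓; ∠GSQ = 120.1° ✓; |SQ| = 24.70 ✓; ∠SQR = 57.50° ✓; |QR| = 18.70 ✓; ∠QRC = 75.40° ✓; |RC| = 13.10 ✓; ∠RCM = 56.20° ✓; |CM| = 18.00 ✗.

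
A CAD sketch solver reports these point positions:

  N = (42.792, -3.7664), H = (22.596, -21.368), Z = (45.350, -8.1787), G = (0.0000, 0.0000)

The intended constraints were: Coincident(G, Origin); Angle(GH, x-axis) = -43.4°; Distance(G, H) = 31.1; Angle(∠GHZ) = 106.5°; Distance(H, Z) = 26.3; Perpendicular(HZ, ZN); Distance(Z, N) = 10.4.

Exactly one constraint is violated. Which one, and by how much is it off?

Distance(Z, N) = 10.4 — off by 5.30.

G = (0.00, 0.00) ✓; GH at -43.40° ✓; |GH| = 31.10 ✓; ∠GHZ = 106.5° ✓; |HZ| = 26.30 ✓; ∠(HZ, ZN) = 90.00° ✓; |ZN| = 5.100 ✗.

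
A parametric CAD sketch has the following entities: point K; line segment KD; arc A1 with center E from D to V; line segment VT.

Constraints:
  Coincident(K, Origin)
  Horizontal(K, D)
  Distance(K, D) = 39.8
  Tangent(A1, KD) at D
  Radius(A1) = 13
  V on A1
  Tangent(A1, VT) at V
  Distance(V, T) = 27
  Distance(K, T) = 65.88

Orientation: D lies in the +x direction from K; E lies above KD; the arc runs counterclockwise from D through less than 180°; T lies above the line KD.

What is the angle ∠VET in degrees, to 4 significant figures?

64.29°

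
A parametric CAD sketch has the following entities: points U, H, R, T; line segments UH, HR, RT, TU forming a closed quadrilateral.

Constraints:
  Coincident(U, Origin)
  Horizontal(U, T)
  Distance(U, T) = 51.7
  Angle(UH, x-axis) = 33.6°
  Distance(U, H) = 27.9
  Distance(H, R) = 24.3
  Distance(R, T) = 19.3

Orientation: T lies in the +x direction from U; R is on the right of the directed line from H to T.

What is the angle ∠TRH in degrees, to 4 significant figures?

95.23°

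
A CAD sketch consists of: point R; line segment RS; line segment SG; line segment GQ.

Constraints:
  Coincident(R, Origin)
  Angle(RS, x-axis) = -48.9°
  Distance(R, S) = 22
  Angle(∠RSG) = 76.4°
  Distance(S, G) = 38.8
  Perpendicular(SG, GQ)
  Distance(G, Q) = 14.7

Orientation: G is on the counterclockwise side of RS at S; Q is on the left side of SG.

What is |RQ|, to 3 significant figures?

34.3

R is at the origin; RS runs at -48.9° with length 22.0, so S = 22.0·(cos -48.9°, sin -48.9°) = (14.5, -16.6). ∠RSG = 76.4°, so SG runs at -48.9° + (180° − 76.4°) = 54.7° from the x-axis; with |SG| = 38.8, G = S + 38.8·(cos 54.7°, sin 54.7°) = (36.9, 15.1). The perpendicularity gives GQ at right angles to SG; with |GQ| = 14.7 on the left of SG, Q = G + 14.7·(-0.816, 0.578) = (24.9, 23.6). Then |RQ| = |Q − R| = 34.3.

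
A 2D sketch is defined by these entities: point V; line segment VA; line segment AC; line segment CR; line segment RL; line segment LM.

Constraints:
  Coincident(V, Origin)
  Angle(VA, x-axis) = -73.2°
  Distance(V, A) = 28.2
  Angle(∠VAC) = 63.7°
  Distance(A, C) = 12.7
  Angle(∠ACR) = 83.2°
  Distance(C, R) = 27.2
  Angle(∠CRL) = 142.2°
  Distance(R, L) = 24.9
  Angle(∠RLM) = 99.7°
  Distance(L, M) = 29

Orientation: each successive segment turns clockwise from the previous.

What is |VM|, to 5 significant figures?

44.376

V is at the origin; VA runs at -73.2° with length 28.2, so A = (8.1507, -26.996). ∠VAC = 63.7° gives AC at 170.50° from the x-axis; with |AC| = 12.7, C = (-4.3751, -24.900). ∠ACR = 83.2° gives CR at 73.700° from the x-axis; with |CR| = 27.2, R = (3.2590, 1.2064). ∠CRL = 142.2° gives RL at 35.900° from the x-axis; with |RL| = 24.9, L = (23.429, 15.807). ∠RLM = 99.7° gives LM at -44.400° from the x-axis; with |LM| = 29.0, M = (44.149, -4.4832). Then |VM| = |M − V| = 44.376.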